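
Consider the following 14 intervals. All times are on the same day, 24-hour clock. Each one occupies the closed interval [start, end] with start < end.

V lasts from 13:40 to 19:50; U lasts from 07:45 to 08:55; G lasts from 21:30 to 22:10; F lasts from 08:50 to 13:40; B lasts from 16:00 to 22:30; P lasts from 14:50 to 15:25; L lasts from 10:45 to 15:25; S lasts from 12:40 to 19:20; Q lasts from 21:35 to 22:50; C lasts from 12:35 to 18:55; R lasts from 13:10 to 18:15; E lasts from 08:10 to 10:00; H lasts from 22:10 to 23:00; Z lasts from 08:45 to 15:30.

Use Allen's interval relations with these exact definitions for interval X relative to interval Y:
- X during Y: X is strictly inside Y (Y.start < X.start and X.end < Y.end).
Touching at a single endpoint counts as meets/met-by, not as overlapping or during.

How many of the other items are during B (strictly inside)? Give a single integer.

Target B = [16:00, 22:30].
C [12:35, 18:55] → overlaps → no.
E [08:10, 10:00] → before → no.
F [08:50, 13:40] → before → no.
G [21:30, 22:10] → during → counts.
H [22:10, 23:00] → overlapped-by → no.
L [10:45, 15:25] → before → no.
P [14:50, 15:25] → before → no.
Q [21:35, 22:50] → overlapped-by → no.
R [13:10, 18:15] → overlaps → no.
S [12:40, 19:20] → overlaps → no.
U [07:45, 08:55] → before → no.
V [13:40, 19:50] → overlaps → no.
Z [08:45, 15:30] → before → no.
Total: 1.

1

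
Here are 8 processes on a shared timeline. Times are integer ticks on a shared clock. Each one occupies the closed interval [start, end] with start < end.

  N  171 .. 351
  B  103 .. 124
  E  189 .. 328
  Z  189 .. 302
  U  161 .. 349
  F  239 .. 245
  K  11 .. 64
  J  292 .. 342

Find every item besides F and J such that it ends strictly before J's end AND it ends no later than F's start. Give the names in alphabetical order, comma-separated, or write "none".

Conditions: its end is strictly before J's end (X.end < 342) AND its end is no later than F's start (X.end <= 239).
B: end 124 < 342? ✓; end 124 <= 239? ✓ → yes.
E: end 328 < 342? ✓; end 328 <= 239? ✗ → no.
K: end 64 < 342? ✓; end 64 <= 239? ✓ → yes.
N: end 351 < 342? ✗; end 351 <= 239? ✗ → no.
U: end 349 < 342? ✗; end 349 <= 239? ✗ → no.
Z: end 302 < 342? ✓; end 302 <= 239? ✗ → no.
Result: B, K.

B, K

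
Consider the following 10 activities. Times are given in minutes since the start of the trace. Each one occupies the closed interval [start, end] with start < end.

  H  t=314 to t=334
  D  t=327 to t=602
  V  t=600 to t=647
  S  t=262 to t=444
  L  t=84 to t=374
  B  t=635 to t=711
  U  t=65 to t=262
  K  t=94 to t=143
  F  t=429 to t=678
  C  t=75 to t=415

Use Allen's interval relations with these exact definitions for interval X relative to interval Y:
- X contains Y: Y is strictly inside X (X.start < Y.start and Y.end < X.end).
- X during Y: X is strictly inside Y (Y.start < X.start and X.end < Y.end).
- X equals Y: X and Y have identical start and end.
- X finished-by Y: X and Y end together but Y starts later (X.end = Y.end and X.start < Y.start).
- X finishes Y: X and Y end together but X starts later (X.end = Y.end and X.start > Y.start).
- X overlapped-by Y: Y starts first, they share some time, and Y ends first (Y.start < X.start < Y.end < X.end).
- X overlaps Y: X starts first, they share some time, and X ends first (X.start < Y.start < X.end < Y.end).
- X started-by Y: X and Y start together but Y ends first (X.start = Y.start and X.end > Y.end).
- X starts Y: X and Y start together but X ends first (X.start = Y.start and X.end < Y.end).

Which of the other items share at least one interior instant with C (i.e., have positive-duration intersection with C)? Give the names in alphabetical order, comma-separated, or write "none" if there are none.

Target C = [t=75, t=415].
B [t=635, t=711] → after → no.
D [t=327, t=602] → overlapped-by → yes.
F [t=429, t=678] → after → no.
H [t=314, t=334] → during → yes.
K [t=94, t=143] → during → yes.
L [t=84, t=374] → during → yes.
S [t=262, t=444] → overlapped-by → yes.
U [t=65, t=262] → overlaps → yes.
V [t=600, t=647] → after → no.
Result: D, H, K, L, S, U.

D, H, K, L, S, U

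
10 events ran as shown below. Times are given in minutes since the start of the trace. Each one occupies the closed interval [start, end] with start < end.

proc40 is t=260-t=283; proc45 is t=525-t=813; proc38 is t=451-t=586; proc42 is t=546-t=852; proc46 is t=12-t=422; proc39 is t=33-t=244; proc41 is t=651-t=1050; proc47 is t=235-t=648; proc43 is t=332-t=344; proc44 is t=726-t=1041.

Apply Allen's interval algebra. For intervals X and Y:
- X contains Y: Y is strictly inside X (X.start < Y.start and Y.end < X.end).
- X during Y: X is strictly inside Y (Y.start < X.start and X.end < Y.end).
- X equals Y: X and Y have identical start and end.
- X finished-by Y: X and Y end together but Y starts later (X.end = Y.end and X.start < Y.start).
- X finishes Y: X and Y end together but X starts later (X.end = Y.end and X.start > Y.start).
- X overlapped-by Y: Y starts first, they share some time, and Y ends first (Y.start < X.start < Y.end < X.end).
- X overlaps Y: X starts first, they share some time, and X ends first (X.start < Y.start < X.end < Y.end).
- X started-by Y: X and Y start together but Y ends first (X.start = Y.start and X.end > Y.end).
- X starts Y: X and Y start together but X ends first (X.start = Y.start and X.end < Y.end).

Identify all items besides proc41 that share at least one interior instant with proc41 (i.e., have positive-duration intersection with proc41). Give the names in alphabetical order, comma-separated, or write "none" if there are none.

proc42, proc44, proc45

Target proc41 = [t=651, t=1050].
proc38 [t=451, t=586] → before → no.
proc39 [t=33, t=244] → before → no.
proc40 [t=260, t=283] → before → no.
proc42 [t=546, t=852] → overlaps → yes.
proc43 [t=332, t=344] → before → no.
proc44 [t=726, t=1041] → during → yes.
proc45 [t=525, t=813] → overlaps → yes.
proc46 [t=12, t=422] → before → no.
proc47 [t=235, t=648] → before → no.
Result: proc42, proc44, proc45.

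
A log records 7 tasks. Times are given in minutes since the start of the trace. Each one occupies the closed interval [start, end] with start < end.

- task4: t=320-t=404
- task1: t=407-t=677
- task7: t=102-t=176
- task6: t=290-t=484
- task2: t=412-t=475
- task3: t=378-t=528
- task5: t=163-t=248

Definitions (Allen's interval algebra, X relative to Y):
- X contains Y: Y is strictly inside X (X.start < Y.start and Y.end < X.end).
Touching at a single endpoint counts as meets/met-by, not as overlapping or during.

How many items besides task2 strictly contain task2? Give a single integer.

3

Target task2 = [t=412, t=475].
task1 [t=407, t=677] → contains → counts.
task3 [t=378, t=528] → contains → counts.
task4 [t=320, t=404] → before → no.
task5 [t=163, t=248] → before → no.
task6 [t=290, t=484] → contains → counts.
task7 [t=102, t=176] → before → no.
Total: 3.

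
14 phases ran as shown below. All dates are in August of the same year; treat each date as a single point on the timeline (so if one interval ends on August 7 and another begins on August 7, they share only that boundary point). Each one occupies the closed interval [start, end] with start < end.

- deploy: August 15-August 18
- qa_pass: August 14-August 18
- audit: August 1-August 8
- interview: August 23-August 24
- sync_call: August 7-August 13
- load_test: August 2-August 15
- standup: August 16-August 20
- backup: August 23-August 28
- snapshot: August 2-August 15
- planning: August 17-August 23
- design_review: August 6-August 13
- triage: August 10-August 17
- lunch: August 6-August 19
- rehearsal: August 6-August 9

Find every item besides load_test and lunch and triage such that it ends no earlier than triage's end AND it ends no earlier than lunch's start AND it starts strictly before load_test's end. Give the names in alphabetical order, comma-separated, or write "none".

qa_pass

Conditions: its end is no earlier than triage's end (X.end >= August 17) AND its end is no earlier than lunch's start (X.end >= August 6) AND its start is strictly before load_test's end (X.start < August 15).
audit: end August 8 >= August 17? ✗; end August 8 >= August 6? ✓; start August 1 < August 15? ✓ → no.
backup: end August 28 >= August 17? ✓; end August 28 >= August 6? ✓; start August 23 < August 15? ✗ → no.
deploy: end August 18 >= August 17? ✓; end August 18 >= August 6? ✓; start August 15 < August 15? ✗ → no.
design_review: end August 13 >= August 17? ✗; end August 13 >= August 6? ✓; start August 6 < August 15? ✓ → no.
interview: end August 24 >= August 17? ✓; end August 24 >= August 6? ✓; start August 23 < August 15? ✗ → no.
planning: end August 23 >= August 17? ✓; end August 23 >= August 6? ✓; start August 17 < August 15? ✗ → no.
qa_pass: end August 18 >= August 17? ✓; end August 18 >= August 6? ✓; start August 14 < August 15? ✓ → yes.
rehearsal: end August 9 >= August 17? ✗; end August 9 >= August 6? ✓; start August 6 < August 15? ✓ → no.
snapshot: end August 15 >= August 17? ✗; end August 15 >= August 6? ✓; start August 2 < August 15? ✓ → no.
standup: end August 20 >= August 17? ✓; end August 20 >= August 6? ✓; start August 16 < August 15? ✗ → no.
sync_call: end August 13 >= August 17? ✗; end August 13 >= August 6? ✓; start August 7 < August 15? ✓ → no.
Result: qa_pass.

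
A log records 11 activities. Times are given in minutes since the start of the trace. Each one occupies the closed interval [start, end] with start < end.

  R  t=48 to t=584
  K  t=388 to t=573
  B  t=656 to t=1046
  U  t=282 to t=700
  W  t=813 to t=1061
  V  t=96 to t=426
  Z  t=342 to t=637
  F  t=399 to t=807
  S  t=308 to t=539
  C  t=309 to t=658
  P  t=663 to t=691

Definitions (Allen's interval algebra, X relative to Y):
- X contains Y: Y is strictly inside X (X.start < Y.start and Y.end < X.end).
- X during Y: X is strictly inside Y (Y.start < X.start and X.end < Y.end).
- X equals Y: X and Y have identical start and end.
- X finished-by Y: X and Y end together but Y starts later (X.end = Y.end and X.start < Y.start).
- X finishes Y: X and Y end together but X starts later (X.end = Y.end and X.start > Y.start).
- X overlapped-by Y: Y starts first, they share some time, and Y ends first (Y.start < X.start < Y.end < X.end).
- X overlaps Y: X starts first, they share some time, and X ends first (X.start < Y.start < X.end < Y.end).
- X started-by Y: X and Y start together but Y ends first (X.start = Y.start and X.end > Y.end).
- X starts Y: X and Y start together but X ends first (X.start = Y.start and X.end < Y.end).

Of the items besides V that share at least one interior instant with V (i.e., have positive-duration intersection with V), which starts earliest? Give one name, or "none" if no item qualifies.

R

Target V = [t=96, t=426].
B [t=656, t=1046] → after → excluded.
C [t=309, t=658] → overlapped-by → candidate.
F [t=399, t=807] → overlapped-by → candidate.
K [t=388, t=573] → overlapped-by → candidate.
P [t=663, t=691] → after → excluded.
R [t=48, t=584] → contains → candidate.
S [t=308, t=539] → overlapped-by → candidate.
U [t=282, t=700] → overlapped-by → candidate.
W [t=813, t=1061] → after → excluded.
Z [t=342, t=637] → overlapped-by → candidate.
Among candidates, earliest start is t=48 → R.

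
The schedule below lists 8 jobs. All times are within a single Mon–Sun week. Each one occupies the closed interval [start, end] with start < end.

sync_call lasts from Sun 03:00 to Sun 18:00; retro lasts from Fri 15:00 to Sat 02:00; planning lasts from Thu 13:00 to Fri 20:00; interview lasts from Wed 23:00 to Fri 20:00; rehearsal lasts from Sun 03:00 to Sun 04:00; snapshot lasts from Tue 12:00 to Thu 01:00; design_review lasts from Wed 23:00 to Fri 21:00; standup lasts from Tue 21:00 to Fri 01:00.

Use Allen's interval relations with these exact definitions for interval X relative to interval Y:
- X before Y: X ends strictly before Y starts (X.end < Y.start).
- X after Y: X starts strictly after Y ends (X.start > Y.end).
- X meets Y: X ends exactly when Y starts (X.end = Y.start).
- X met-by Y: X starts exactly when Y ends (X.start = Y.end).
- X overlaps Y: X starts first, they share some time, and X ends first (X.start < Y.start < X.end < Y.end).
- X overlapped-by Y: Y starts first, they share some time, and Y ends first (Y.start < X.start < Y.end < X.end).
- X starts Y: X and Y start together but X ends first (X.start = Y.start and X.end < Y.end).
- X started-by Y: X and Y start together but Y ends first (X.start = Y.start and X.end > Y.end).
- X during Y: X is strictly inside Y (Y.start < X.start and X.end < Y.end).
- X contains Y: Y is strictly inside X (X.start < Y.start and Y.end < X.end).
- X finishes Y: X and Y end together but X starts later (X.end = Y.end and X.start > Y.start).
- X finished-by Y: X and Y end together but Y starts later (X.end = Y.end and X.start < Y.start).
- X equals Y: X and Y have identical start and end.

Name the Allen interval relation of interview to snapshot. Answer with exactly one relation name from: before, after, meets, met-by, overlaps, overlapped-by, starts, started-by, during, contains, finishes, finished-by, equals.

overlapped-by

interview = [Wed 23:00, Fri 20:00]; snapshot = [Tue 12:00, Thu 01:00].
Compare endpoints: interview.start > snapshot.start, interview.start < snapshot.end, interview.end > snapshot.start, interview.end > snapshot.end.
That pattern is 'overlapped-by'.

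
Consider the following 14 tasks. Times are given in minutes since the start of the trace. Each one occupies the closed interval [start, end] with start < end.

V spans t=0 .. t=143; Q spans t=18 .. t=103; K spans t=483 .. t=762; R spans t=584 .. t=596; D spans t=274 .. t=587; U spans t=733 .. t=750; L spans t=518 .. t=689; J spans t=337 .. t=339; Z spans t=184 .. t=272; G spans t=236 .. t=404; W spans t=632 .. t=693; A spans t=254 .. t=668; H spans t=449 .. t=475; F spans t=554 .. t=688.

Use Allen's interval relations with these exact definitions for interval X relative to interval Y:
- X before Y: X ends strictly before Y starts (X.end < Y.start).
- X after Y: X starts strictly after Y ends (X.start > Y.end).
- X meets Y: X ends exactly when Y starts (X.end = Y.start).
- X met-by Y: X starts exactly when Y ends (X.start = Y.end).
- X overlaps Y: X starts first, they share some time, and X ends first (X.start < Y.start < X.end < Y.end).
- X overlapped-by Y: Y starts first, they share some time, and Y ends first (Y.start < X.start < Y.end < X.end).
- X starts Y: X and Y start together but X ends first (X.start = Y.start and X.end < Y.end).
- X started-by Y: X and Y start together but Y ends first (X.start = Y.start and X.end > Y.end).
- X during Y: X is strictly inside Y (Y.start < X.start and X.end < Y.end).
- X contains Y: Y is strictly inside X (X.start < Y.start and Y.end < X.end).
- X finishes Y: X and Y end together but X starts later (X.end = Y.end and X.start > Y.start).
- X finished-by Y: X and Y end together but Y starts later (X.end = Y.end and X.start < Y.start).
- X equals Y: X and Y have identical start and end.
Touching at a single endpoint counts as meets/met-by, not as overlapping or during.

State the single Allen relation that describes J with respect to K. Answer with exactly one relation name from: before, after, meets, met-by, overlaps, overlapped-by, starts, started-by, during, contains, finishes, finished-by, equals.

before

J = [t=337, t=339]; K = [t=483, t=762].
Compare endpoints: J.start < K.start, J.start < K.end, J.end < K.start, J.end < K.end.
That pattern is 'before'.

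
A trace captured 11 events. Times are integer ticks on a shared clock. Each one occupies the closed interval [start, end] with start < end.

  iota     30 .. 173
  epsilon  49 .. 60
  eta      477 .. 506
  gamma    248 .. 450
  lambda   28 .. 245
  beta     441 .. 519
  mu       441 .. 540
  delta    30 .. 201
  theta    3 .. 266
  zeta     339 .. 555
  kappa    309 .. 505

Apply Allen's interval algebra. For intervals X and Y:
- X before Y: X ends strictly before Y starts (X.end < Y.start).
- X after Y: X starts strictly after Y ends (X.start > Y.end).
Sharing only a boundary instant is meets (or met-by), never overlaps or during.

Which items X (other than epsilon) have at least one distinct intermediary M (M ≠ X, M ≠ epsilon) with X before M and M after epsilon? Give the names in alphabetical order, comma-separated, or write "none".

delta, gamma, iota, lambda, theta

Target epsilon = [49, 60].
Intermediaries M with M after epsilon: beta, eta, gamma, kappa, mu, zeta.
Via beta — items with X before beta: delta, iota, lambda, theta.
Via eta — items with X before eta: delta, gamma, iota, lambda, theta.
Via gamma — items with X before gamma: delta, iota, lambda.
Via kappa — items with X before kappa: delta, iota, lambda, theta.
Via mu — items with X before mu: delta, iota, lambda, theta.
Via zeta — items with X before zeta: delta, iota, lambda, theta.
Union: delta, gamma, iota, lambda, theta.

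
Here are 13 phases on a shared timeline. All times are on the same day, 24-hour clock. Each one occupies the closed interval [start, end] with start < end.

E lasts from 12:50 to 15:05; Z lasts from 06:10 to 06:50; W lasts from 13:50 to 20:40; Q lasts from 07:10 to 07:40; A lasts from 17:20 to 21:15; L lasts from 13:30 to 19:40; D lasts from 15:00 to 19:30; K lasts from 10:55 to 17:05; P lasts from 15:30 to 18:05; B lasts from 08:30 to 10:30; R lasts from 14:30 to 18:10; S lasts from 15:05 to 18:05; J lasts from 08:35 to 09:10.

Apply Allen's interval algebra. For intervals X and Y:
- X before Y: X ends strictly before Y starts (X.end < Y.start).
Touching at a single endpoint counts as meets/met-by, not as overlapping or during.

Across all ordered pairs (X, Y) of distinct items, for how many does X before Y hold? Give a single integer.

Checking all 156 ordered pairs for relation 'before'; matching pairs in alphabetical order:
(B, A): B before A ✓
(B, D): B before D ✓
(B, E): B before E ✓
(B, K): B before K ✓
(B, L): B before L ✓
(B, P): B before P ✓
(B, R): B before R ✓
(B, S): B before S ✓
(B, W): B before W ✓
(E, A): E before A ✓
(E, P): E before P ✓
(J, A): J before A ✓
(J, D): J before D ✓
(J, E): J before E ✓
(J, K): J before K ✓
(J, L): J before L ✓
(J, P): J before P ✓
(J, R): J before R ✓
(J, S): J before S ✓
(J, W): J before W ✓
(K, A): K before A ✓
(Q, A): Q before A ✓
(Q, B): Q before B ✓
(Q, D): Q before D ✓
... plus 20 further pairs not listed.
Count: 44.

44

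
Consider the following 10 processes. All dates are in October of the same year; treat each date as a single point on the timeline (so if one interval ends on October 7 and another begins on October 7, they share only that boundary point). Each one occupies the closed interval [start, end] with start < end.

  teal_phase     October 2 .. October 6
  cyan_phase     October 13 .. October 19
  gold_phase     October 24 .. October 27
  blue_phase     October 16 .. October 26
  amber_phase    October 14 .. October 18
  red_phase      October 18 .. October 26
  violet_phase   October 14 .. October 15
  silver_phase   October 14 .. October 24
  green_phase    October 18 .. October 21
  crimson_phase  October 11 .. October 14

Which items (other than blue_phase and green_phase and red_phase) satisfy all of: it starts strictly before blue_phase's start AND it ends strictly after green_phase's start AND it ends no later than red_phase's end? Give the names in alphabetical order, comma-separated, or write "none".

Conditions: its start is strictly before blue_phase's start (X.start < October 16) AND its end is strictly after green_phase's start (X.end > October 18) AND its end is no later than red_phase's end (X.end <= October 26).
amber_phase: start October 14 < October 16? ✓; end October 18 > October 18? ✗; end October 18 <= October 26? ✓ → no.
crimson_phase: start October 11 < October 16? ✓; end October 14 > October 18? ✗; end October 14 <= October 26? ✓ → no.
cyan_phase: start October 13 < October 16? ✓; end October 19 > October 18? ✓; end October 19 <= October 26? ✓ → yes.
gold_phase: start October 24 < October 16? ✗; end October 27 > October 18? ✓; end October 27 <= October 26? ✗ → no.
silver_phase: start October 14 < October 16? ✓; end October 24 > October 18? ✓; end October 24 <= October 26? ✓ → yes.
teal_phase: start October 2 < October 16? ✓; end October 6 > October 18? ✗; end October 6 <= October 26? ✓ → no.
violet_phase: start October 14 < October 16? ✓; end October 15 > October 18? ✗; end October 15 <= October 26? ✓ → no.
Result: cyan_phase, silver_phase.

cyan_phase, silver_phase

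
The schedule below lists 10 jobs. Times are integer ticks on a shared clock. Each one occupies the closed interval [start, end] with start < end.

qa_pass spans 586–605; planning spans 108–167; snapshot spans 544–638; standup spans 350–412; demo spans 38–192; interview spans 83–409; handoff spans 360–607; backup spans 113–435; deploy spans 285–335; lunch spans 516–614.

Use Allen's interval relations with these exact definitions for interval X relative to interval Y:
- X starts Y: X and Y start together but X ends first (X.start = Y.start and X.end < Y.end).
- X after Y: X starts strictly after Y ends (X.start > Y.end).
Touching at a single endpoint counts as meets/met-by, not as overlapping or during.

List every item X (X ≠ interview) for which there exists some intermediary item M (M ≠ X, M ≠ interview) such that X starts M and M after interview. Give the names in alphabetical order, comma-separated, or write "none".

none

Target interview = [83, 409].
Intermediaries M with M after interview: lunch, qa_pass, snapshot.
Via lunch — items with X starts lunch: none.
Via qa_pass — items with X starts qa_pass: none.
Via snapshot — items with X starts snapshot: none.
Union: none.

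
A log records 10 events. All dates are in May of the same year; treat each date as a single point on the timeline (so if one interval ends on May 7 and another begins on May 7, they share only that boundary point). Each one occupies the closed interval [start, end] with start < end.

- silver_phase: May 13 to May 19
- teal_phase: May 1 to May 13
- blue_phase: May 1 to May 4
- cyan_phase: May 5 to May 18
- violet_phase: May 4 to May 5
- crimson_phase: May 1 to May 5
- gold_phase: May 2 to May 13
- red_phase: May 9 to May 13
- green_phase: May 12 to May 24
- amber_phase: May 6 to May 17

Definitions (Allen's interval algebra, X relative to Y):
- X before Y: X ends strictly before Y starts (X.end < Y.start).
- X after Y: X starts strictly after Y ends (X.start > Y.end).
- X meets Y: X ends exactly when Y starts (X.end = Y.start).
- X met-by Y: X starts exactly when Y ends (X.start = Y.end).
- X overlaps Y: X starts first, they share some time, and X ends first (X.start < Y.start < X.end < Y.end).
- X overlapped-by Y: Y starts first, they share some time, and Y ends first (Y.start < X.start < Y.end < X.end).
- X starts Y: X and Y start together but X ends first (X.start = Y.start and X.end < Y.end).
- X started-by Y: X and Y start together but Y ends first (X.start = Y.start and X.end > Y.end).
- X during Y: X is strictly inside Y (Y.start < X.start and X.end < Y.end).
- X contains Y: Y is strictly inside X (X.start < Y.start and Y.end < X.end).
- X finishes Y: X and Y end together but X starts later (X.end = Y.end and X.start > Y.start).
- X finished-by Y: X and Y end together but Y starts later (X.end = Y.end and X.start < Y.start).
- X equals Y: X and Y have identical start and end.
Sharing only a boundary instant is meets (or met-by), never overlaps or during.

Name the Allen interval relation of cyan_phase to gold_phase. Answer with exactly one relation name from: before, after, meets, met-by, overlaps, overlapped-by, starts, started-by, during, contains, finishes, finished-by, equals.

overlapped-by

cyan_phase = [May 5, May 18]; gold_phase = [May 2, May 13].
Compare endpoints: cyan_phase.start > gold_phase.start, cyan_phase.start < gold_phase.end, cyan_phase.end > gold_phase.start, cyan_phase.end > gold_phase.end.
That pattern is 'overlapped-by'.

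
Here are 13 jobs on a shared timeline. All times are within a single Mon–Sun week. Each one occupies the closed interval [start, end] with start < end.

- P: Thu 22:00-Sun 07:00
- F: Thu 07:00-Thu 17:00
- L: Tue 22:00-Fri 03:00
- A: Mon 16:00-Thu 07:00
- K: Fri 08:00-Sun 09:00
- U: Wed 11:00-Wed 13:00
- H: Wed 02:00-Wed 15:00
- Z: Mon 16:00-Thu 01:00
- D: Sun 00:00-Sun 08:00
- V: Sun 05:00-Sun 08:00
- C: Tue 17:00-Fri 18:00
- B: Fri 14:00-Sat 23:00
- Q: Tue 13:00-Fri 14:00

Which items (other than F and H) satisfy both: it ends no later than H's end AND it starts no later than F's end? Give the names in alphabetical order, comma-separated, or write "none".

Conditions: its end is no later than H's end (X.end <= Wed 15:00) AND its start is no later than F's end (X.start <= Thu 17:00).
A: end Thu 07:00 <= Wed 15:00? ✗; start Mon 16:00 <= Thu 17:00? ✓ → no.
B: end Sat 23:00 <= Wed 15:00? ✗; start Fri 14:00 <= Thu 17:00? ✗ → no.
C: end Fri 18:00 <= Wed 15:00? ✗; start Tue 17:00 <= Thu 17:00? ✓ → no.
D: end Sun 08:00 <= Wed 15:00? ✗; start Sun 00:00 <= Thu 17:00? ✗ → no.
K: end Sun 09:00 <= Wed 15:00? ✗; start Fri 08:00 <= Thu 17:00? ✗ → no.
L: end Fri 03:00 <= Wed 15:00? ✗; start Tue 22:00 <= Thu 17:00? ✓ → no.
P: end Sun 07:00 <= Wed 15:00? ✗; start Thu 22:00 <= Thu 17:00? ✗ → no.
Q: end Fri 14:00 <= Wed 15:00? ✗; start Tue 13:00 <= Thu 17:00? ✓ → no.
U: end Wed 13:00 <= Wed 15:00? ✓; start Wed 11:00 <= Thu 17:00? ✓ → yes.
V: end Sun 08:00 <= Wed 15:00? ✗; start Sun 05:00 <= Thu 17:00? ✗ → no.
Z: end Thu 01:00 <= Wed 15:00? ✗; start Mon 16:00 <= Thu 17:00? ✓ → no.
Result: U.

U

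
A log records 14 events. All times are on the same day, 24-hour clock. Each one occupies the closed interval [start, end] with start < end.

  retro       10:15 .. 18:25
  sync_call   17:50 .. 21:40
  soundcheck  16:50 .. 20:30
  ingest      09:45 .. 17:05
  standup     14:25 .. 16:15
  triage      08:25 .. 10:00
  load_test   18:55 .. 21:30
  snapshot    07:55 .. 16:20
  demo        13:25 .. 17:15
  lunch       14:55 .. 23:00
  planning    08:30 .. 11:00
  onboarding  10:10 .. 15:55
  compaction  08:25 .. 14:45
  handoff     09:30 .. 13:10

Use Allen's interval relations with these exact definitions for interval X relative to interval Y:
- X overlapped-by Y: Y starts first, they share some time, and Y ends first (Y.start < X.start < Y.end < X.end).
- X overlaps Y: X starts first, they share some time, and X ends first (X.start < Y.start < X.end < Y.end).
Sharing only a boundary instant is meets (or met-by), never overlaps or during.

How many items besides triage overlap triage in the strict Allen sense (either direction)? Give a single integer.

Target triage = [08:25, 10:00].
compaction [08:25, 14:45] → started-by → no.
demo [13:25, 17:15] → after → no.
handoff [09:30, 13:10] → overlapped-by → counts.
ingest [09:45, 17:05] → overlapped-by → counts.
load_test [18:55, 21:30] → after → no.
lunch [14:55, 23:00] → after → no.
onboarding [10:10, 15:55] → after → no.
planning [08:30, 11:00] → overlapped-by → counts.
retro [10:15, 18:25] → after → no.
snapshot [07:55, 16:20] → contains → no.
soundcheck [16:50, 20:30] → after → no.
standup [14:25, 16:15] → after → no.
sync_call [17:50, 21:40] → after → no.
Total: 3.

3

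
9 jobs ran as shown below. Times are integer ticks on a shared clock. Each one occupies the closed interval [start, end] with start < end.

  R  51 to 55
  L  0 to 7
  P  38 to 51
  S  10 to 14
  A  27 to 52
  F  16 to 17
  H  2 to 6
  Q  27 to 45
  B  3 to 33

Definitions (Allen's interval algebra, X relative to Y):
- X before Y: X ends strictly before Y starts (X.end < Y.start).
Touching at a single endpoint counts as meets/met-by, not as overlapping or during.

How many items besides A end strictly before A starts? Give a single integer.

4

Target A = [27, 52].
B [3, 33] → overlaps → no.
F [16, 17] → before → counts.
H [2, 6] → before → counts.
L [0, 7] → before → counts.
P [38, 51] → during → no.
Q [27, 45] → starts → no.
R [51, 55] → overlapped-by → no.
S [10, 14] → before → counts.
Total: 4.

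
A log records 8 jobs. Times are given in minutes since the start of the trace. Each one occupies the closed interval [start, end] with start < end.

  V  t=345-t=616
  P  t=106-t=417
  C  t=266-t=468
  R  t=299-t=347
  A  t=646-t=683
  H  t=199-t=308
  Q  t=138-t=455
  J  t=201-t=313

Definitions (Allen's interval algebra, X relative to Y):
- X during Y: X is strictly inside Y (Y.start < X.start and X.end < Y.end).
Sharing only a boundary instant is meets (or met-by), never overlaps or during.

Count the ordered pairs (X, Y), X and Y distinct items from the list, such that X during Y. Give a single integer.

7

Checking all 56 ordered pairs for relation 'during'; matching pairs in alphabetical order:
(H, P): H during P ✓
(H, Q): H during Q ✓
(J, P): J during P ✓
(J, Q): J during Q ✓
(R, C): R during C ✓
(R, P): R during P ✓
(R, Q): R during Q ✓
Count: 7.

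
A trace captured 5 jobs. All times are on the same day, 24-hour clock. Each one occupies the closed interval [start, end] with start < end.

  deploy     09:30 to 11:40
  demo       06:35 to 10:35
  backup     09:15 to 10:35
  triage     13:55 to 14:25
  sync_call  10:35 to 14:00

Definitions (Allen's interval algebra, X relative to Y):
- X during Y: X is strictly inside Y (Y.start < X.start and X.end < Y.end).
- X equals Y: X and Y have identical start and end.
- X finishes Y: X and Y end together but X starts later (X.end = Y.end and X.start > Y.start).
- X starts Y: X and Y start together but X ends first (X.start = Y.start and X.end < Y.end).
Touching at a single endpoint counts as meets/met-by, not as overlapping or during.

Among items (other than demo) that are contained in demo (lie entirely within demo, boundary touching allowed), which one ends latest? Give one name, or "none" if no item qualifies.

Target demo = [06:35, 10:35].
backup [09:15, 10:35] → finishes → candidate.
deploy [09:30, 11:40] → overlapped-by → excluded.
sync_call [10:35, 14:00] → met-by → excluded.
triage [13:55, 14:25] → after → excluded.
Among candidates, latest end is 10:35 → backup.

backup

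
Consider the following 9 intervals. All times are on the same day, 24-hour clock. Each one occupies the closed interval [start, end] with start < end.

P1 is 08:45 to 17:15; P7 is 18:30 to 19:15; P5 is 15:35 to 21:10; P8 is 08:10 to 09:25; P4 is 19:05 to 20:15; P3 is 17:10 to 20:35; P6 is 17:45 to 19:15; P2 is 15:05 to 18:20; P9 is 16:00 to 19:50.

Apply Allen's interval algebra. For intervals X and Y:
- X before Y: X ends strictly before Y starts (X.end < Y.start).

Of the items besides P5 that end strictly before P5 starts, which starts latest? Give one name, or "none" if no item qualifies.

P8

Target P5 = [15:35, 21:10].
P1 [08:45, 17:15] → overlaps → excluded.
P2 [15:05, 18:20] → overlaps → excluded.
P3 [17:10, 20:35] → during → excluded.
P4 [19:05, 20:15] → during → excluded.
P6 [17:45, 19:15] → during → excluded.
P7 [18:30, 19:15] → during → excluded.
P8 [08:10, 09:25] → before → candidate.
P9 [16:00, 19:50] → during → excluded.
Among candidates, latest start is 08:10 → P8.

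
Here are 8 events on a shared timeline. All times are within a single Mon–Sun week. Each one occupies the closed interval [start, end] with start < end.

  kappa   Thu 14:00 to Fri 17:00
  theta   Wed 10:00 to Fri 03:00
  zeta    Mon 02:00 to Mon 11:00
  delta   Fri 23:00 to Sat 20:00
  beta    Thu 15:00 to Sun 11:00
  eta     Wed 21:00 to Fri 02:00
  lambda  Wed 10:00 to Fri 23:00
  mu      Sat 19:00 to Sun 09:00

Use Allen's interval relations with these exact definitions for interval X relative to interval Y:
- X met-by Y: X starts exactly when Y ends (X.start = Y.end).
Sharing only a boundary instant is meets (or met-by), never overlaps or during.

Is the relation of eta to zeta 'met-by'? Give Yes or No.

No

eta = [Wed 21:00, Fri 02:00], zeta = [Mon 02:00, Mon 11:00].
Actual relation of eta to zeta: after.
Asked whether 'met-by' holds → No.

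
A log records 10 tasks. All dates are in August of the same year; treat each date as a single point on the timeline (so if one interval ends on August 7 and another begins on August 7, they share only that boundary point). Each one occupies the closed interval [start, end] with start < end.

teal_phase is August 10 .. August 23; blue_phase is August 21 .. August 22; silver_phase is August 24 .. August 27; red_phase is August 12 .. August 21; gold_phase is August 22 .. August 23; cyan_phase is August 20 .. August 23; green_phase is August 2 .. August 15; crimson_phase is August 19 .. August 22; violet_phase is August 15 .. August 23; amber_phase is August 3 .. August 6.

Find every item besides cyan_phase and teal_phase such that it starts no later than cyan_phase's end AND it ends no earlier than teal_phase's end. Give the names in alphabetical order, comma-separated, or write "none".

Conditions: its start is no later than cyan_phase's end (X.start <= August 23) AND its end is no earlier than teal_phase's end (X.end >= August 23).
amber_phase: start August 3 <= August 23? ✓; end August 6 >= August 23? ✗ → no.
blue_phase: start August 21 <= August 23? ✓; end August 22 >= August 23? ✗ → no.
crimson_phase: start August 19 <= August 23? ✓; end August 22 >= August 23? ✗ → no.
gold_phase: start August 22 <= August 23? ✓; end August 23 >= August 23? ✓ → yes.
green_phase: start August 2 <= August 23? ✓; end August 15 >= August 23? ✗ → no.
red_phase: start August 12 <= August 23? ✓; end August 21 >= August 23? ✗ → no.
silver_phase: start August 24 <= August 23? ✗; end August 27 >= August 23? ✓ → no.
violet_phase: start August 15 <= August 23? ✓; end August 23 >= August 23? ✓ → yes.
Result: gold_phase, violet_phase.

gold_phase, violet_phase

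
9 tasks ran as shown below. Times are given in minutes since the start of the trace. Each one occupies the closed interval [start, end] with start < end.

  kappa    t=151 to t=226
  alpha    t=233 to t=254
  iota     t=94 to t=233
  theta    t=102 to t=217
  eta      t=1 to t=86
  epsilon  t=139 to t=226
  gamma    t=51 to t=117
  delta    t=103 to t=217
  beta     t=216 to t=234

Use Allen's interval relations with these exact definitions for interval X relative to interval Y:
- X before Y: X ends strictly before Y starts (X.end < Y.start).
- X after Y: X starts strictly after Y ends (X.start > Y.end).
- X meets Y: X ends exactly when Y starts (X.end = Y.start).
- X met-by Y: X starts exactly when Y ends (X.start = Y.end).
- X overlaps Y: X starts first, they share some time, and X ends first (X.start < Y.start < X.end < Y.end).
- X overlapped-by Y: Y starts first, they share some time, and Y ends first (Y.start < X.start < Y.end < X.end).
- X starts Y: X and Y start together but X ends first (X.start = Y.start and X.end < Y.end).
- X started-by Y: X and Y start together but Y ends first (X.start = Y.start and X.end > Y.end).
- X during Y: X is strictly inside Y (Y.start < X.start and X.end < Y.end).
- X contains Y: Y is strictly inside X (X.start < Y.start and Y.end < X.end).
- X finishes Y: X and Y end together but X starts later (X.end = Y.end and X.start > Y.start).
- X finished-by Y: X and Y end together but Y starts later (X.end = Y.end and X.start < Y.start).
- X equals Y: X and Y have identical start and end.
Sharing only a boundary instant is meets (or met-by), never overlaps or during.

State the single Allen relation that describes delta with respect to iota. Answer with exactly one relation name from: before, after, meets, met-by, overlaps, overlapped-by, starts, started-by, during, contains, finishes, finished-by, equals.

delta = [t=103, t=217]; iota = [t=94, t=233].
Compare endpoints: delta.start > iota.start, delta.start < iota.end, delta.end > iota.start, delta.end < iota.end.
That pattern is 'during'.

during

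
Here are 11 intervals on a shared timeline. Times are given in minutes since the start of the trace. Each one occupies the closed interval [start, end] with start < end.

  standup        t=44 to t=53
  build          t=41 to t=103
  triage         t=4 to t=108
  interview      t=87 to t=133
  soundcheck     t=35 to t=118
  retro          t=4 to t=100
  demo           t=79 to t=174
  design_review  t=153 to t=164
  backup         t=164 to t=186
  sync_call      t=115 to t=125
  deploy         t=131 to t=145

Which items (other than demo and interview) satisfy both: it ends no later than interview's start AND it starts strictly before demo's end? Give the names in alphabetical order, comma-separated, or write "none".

Conditions: its end is no later than interview's start (X.end <= t=87) AND its start is strictly before demo's end (X.start < t=174).
backup: end t=186 <= t=87? ✗; start t=164 < t=174? ✓ → no.
build: end t=103 <= t=87? ✗; start t=41 < t=174? ✓ → no.
deploy: end t=145 <= t=87? ✗; start t=131 < t=174? ✓ → no.
design_review: end t=164 <= t=87? ✗; start t=153 < t=174? ✓ → no.
retro: end t=100 <= t=87? ✗; start t=4 < t=174? ✓ → no.
soundcheck: end t=118 <= t=87? ✗; start t=35 < t=174? ✓ → no.
standup: end t=53 <= t=87? ✓; start t=44 < t=174? ✓ → yes.
sync_call: end t=125 <= t=87? ✗; start t=115 < t=174? ✓ → no.
triage: end t=108 <= t=87? ✗; start t=4 < t=174? ✓ → no.
Result: standup.

standup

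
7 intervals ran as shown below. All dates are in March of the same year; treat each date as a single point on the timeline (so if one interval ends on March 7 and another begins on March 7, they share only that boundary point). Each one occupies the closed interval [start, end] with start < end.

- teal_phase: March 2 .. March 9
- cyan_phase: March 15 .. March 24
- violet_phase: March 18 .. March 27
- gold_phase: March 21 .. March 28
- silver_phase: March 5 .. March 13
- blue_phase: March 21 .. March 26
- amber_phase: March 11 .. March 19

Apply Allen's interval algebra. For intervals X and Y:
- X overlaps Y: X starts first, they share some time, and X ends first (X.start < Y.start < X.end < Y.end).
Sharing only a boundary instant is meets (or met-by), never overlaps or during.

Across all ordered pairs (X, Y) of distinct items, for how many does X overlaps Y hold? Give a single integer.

Checking all 42 ordered pairs for relation 'overlaps'; matching pairs in alphabetical order:
(amber_phase, cyan_phase): amber_phase overlaps cyan_phase ✓
(amber_phase, violet_phase): amber_phase overlaps violet_phase ✓
(cyan_phase, blue_phase): cyan_phase overlaps blue_phase ✓
(cyan_phase, gold_phase): cyan_phase overlaps gold_phase ✓
(cyan_phase, violet_phase): cyan_phase overlaps violet_phase ✓
(silver_phase, amber_phase): silver_phase overlaps amber_phase ✓
(teal_phase, silver_phase): teal_phase overlaps silver_phase ✓
(violet_phase, gold_phase): violet_phase overlaps gold_phase ✓
Count: 8.

8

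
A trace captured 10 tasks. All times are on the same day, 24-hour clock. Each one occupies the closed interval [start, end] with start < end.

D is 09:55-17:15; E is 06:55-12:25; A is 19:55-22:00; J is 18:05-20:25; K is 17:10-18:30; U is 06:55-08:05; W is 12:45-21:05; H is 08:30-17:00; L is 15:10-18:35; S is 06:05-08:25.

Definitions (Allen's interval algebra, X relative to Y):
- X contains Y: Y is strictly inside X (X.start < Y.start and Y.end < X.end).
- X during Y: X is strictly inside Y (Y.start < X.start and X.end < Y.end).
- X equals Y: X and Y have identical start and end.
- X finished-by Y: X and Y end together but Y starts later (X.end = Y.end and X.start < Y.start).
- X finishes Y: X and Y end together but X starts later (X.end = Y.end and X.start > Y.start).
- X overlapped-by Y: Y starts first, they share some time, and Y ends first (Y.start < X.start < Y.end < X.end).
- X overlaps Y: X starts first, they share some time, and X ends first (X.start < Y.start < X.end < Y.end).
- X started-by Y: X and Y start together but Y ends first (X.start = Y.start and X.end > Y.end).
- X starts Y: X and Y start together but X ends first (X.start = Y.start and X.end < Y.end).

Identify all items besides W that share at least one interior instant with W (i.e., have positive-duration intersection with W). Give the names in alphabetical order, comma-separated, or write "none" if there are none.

Target W = [12:45, 21:05].
A [19:55, 22:00] → overlapped-by → yes.
D [09:55, 17:15] → overlaps → yes.
E [06:55, 12:25] → before → no.
H [08:30, 17:00] → overlaps → yes.
J [18:05, 20:25] → during → yes.
K [17:10, 18:30] → during → yes.
L [15:10, 18:35] → during → yes.
S [06:05, 08:25] → before → no.
U [06:55, 08:05] → before → no.
Result: A, D, H, J, K, L.

A, D, H, J, K, L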